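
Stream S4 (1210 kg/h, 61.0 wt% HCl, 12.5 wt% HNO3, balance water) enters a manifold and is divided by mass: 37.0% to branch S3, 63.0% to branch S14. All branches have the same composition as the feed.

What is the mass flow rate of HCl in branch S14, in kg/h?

465 kg/h

Branch S14 total = 0.630×1210 = 762.3 kg/h.
HCl in S14 = 0.610×762.3 = 465 kg/h.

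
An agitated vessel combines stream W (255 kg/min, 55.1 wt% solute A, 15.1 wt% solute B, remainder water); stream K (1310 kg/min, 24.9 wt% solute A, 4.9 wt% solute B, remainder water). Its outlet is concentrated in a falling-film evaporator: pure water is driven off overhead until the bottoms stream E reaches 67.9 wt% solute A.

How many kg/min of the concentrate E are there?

687.3 kg/min

solute A entering = 255×0.551 + 1310×0.249 = 466.7 kg/min.
All solute A reports to E, so E = 466.7/0.679 = 687.33 kg/min.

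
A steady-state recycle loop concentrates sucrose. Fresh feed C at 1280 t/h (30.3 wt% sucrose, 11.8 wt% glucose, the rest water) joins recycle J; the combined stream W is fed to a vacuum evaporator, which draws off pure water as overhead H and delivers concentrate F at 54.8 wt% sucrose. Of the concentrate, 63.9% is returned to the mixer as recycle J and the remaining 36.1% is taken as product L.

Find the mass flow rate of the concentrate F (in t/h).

Overall sucrose balance (none leaves overhead): sucrose in fresh feed = sucrose in product, i.e. 1280×0.303 = (1−0.639)·F·0.548.
F = 387.84/(0.548×0.361) = 1960.5 t/h.

1960 t/h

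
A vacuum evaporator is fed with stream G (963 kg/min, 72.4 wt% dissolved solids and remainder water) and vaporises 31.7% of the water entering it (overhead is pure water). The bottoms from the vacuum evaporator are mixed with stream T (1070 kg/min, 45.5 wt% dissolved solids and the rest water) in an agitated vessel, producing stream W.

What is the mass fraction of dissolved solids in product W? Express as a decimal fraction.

Vapour removed = 0.317×0.276×963 = 84.255 kg/min; concentrate = 878.75 kg/min.
dissolved solids reaching the mixer = 697.21 (from concentrate) + 1070×0.455 = 1184.1 kg/min.
Product flow = 878.75 + 1070 = 1948.7 kg/min; dissolved solids fraction = 0.608.

0.608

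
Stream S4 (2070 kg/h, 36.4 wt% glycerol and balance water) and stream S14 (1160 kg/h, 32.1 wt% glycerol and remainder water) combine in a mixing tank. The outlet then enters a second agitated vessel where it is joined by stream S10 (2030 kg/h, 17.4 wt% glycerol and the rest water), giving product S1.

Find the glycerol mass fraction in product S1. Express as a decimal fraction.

Overall, product flow = 5260 kg/h.
glycerol in = 2070×0.364 + 1160×0.321 + 2030×0.174 = 1479.1 kg/h.
glycerol fraction in S1 = 0.2812.

0.2812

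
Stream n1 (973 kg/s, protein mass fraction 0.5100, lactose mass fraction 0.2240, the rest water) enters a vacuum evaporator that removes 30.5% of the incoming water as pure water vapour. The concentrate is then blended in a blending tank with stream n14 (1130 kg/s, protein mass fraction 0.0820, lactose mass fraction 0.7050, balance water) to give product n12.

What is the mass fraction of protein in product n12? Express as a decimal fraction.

Vapour removed = 0.305×0.266×973 = 78.939 kg/s; concentrate = 894.06 kg/s.
protein reaching the mixer = 496.23 (from concentrate) + 1130×0.082 = 588.89 kg/s.
Product flow = 894.06 + 1130 = 2024.1 kg/s; protein fraction = 0.2909.

0.2909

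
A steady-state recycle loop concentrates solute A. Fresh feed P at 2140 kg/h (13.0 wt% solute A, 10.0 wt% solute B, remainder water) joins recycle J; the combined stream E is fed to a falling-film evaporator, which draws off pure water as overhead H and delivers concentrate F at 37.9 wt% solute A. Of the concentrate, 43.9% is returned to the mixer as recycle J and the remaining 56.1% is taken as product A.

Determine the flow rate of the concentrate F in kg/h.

Overall solute A balance (none leaves overhead): solute A in fresh feed = solute A in product, i.e. 2140×0.130 = (1−0.439)·F·0.379.
F = 278.2/(0.379×0.561) = 1308.4 kg/h.

1308 kg/h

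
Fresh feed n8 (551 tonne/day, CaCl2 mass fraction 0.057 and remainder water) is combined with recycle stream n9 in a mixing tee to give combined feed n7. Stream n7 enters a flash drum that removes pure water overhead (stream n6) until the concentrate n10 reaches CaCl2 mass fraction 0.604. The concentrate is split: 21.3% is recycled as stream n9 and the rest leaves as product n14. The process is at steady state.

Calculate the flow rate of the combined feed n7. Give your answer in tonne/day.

565.1 tonne/day

Overall CaCl2 balance (none leaves overhead): CaCl2 in fresh feed = CaCl2 in product, i.e. 551×0.057 = (1−0.213)·n10·0.604.
n10 = 31.407/(0.604×0.787) = 66.072 tonne/day.
Recycle n9 = 0.213×66.072 = 14.073 tonne/day.
Combined feed n7 = 551 + 14.073 = 565.07 tonne/day.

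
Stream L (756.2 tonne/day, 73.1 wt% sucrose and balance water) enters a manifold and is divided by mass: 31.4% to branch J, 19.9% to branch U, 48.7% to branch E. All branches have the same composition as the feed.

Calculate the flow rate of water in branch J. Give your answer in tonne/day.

63.87 tonne/day

Branch J total = 0.314×756.2 = 237.45 tonne/day.
water in J = 0.269×237.45 = 63.873 tonne/day.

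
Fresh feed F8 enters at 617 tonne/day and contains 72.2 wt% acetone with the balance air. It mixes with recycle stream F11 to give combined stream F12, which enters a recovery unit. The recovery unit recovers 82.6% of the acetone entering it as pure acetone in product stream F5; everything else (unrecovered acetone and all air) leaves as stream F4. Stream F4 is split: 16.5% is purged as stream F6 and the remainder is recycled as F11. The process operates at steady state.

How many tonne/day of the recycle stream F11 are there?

943.8 tonne/day

air enters only via F8 and leaves only via the purge: 617×0.278 = 0.165×(air in F4), and the recovery unit passes all air, so air in F12 = air in F4 = 1039.6 tonne/day.
acetone in F12: m_A = 617×0.722 + (1−0.165)·(1−0.826)·m_A, so m_A = 445.47/0.8547 = 521.2 tonne/day.
F4 = (1−0.826)×521.2 + 1039.6 = 1130.2 tonne/day.
Recycle F11 = (1−0.165)×1130.2 = 943.75 tonne/day.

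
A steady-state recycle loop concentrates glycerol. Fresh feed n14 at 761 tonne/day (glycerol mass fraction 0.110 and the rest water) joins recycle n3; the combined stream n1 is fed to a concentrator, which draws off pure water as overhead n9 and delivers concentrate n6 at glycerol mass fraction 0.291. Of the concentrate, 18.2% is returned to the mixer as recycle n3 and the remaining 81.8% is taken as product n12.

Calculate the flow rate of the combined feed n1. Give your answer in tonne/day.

825 tonne/day

Overall glycerol balance (none leaves overhead): glycerol in fresh feed = glycerol in product, i.e. 761×0.110 = (1−0.182)·n6·0.291.
n6 = 83.71/(0.291×0.818) = 351.67 tonne/day.
Recycle n3 = 0.182×351.67 = 64.003 tonne/day.
Combined feed n1 = 761 + 64.003 = 825 tonne/day.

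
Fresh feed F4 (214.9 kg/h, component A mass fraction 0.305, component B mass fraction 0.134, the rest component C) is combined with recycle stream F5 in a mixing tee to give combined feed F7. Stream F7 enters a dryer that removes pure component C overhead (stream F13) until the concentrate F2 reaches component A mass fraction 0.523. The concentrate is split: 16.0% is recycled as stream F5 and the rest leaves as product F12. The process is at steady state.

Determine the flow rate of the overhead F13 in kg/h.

Overall component A balance (none leaves overhead): component A in fresh feed = component A in product, i.e. 214.9×0.305 = (1−0.160)·F2·0.523.
F2 = 65.544/(0.523×0.840) = 149.2 kg/h.
Recycle F5 = 0.160×149.2 = 23.871 kg/h.
Combined feed F7 = 214.9 + 23.871 = 238.77 kg/h.
Overhead F13 = F7 − F2 = 238.77 − 149.2 = 89.576 kg/h.

89.58 kg/h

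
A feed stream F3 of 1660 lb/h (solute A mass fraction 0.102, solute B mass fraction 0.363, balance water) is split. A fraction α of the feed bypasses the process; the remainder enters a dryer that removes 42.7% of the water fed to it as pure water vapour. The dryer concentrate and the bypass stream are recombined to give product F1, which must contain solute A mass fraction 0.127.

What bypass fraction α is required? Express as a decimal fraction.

All 1660×0.102 = 169.32 lb/h of solute A reaches F1, so F1 = 169.32/0.127 = 1333.2 lb/h and vapour = 326.77 lb/h.
The evaporator receives (1−α)·1660 of feed at 0.535 water and removes 0.427 of that water:
0.427×0.535×(1−α)×1660 = 326.77
(1−α) = 326.77/379.22 = 0.8617;  α = 0.1383.

0.138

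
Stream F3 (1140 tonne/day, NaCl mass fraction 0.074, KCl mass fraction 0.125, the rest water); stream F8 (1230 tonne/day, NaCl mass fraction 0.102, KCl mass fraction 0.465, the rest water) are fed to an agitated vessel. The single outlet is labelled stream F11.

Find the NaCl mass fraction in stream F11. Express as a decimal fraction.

0.089

Total flow out = 1140 + 1230 = 2370 tonne/day.
NaCl in = 1140×0.074 + 1230×0.102 = 209.82 tonne/day.
NaCl mass fraction in F11 = 209.82/2370 = 0.089.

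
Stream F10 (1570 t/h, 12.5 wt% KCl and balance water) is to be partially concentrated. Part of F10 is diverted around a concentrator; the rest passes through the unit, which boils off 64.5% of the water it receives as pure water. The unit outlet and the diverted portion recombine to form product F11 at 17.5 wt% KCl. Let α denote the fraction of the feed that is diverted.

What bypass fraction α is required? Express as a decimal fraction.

0.494

All 1570×0.125 = 196.25 t/h of KCl reaches F11, so F11 = 196.25/0.175 = 1121.4 t/h and vapour = 448.57 t/h.
The evaporator receives (1−α)·1570 of feed at 0.875 water and removes 0.645 of that water:
0.645×0.875×(1−α)×1570 = 448.57
(1−α) = 448.57/886.07 = 0.5062;  α = 0.4938.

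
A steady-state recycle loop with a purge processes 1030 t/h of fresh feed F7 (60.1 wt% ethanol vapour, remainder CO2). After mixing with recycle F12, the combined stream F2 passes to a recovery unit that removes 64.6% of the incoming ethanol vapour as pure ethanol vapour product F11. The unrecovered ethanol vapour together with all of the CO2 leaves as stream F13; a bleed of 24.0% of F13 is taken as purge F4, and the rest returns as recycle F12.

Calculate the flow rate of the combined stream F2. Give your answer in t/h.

CO2 enters only via F7 and leaves only via the purge: 1030×0.399 = 0.240×(CO2 in F13), and the recovery unit passes all CO2, so CO2 in F2 = CO2 in F13 = 1712.4 t/h.
ethanol vapour in F2: m_A = 1030×0.601 + (1−0.240)·(1−0.646)·m_A, so m_A = 619.03/0.7310 = 846.87 t/h.
F2 = 846.87 + 1712.4 = 2559.2 t/h.

2559 t/h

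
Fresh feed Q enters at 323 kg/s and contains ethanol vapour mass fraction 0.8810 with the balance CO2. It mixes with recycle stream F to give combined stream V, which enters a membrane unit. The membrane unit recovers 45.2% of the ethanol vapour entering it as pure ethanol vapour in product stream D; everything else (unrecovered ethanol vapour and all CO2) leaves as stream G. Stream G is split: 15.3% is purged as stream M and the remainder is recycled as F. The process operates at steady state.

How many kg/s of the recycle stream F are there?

CO2 enters only via Q and leaves only via the purge: 323×0.119 = 0.153×(CO2 in G), and the membrane unit passes all CO2, so CO2 in V = CO2 in G = 251.22 kg/s.
ethanol vapour in V: m_A = 323×0.881 + (1−0.153)·(1−0.452)·m_A, so m_A = 284.56/0.5358 = 531.06 kg/s.
G = (1−0.452)×531.06 + 251.22 = 542.24 kg/s.
Recycle F = (1−0.153)×542.24 = 459.28 kg/s.

459.3 kg/s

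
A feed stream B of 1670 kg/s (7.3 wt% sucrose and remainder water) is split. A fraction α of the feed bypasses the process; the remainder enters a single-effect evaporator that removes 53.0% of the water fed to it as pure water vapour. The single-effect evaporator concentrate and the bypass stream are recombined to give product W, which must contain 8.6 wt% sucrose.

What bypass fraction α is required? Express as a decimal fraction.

0.692

All 1670×0.073 = 121.91 kg/s of sucrose reaches W, so W = 121.91/0.086 = 1417.6 kg/s and vapour = 252.44 kg/s.
The evaporator receives (1−α)·1670 of feed at 0.927 water and removes 0.530 of that water:
0.530×0.927×(1−α)×1670 = 252.44
(1−α) = 252.44/820.49 = 0.3077;  α = 0.6923.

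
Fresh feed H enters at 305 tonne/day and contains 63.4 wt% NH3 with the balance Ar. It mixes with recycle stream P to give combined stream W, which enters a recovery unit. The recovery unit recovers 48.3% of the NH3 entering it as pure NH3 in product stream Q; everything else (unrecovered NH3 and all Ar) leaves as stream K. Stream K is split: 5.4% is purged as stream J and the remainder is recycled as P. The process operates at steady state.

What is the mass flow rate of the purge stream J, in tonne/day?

Ar enters only via H and leaves only via the purge: 305×0.366 = 0.054×(Ar in K), and the recovery unit passes all Ar, so Ar in W = Ar in K = 2067.2 tonne/day.
NH3 in W: m_A = 305×0.634 + (1−0.054)·(1−0.483)·m_A, so m_A = 193.37/0.5109 = 378.48 tonne/day.
K = (1−0.483)×378.48 + 2067.2 = 2262.9 tonne/day.
Purge J = 0.054×2262.9 = 122.2 tonne/day.

122.2 tonne/day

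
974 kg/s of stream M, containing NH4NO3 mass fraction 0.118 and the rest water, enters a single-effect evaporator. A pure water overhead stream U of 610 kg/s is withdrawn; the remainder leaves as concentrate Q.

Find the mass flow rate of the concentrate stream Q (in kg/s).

364 kg/s

Concentrate = 974 − 610 = 364 kg/s.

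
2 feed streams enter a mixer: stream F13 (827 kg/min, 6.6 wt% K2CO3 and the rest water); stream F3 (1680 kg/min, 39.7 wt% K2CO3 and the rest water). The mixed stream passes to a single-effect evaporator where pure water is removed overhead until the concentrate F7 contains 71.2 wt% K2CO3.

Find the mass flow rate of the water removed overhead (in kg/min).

K2CO3 entering = 827×0.066 + 1680×0.397 = 721.54 kg/min.
All K2CO3 reports to F7, so F7 = 721.54/0.712 = 1013.4 kg/min.
Total feed = 2507 kg/min; overhead = 2507 − 1013.4 = 1493.6 kg/min.

1494 kg/min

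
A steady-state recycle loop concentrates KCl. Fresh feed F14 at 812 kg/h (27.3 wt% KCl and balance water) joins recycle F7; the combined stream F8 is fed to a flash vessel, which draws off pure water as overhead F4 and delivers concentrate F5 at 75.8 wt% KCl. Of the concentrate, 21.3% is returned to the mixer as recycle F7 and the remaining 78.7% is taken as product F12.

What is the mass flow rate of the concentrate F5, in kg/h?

371.6 kg/h

Overall KCl balance (none leaves overhead): KCl in fresh feed = KCl in product, i.e. 812×0.273 = (1−0.213)·F5·0.758.
F5 = 221.68/(0.758×0.787) = 371.6 kg/h.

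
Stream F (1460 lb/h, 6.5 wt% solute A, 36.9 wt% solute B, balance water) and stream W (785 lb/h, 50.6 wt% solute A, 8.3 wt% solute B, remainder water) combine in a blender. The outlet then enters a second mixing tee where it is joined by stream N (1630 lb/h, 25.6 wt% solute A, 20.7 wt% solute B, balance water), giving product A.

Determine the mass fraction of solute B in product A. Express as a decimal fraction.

Overall, product flow = 3875 lb/h.
solute B in = 1460×0.369 + 785×0.083 + 1630×0.207 = 941.3 lb/h.
solute B fraction in A = 0.243.

0.243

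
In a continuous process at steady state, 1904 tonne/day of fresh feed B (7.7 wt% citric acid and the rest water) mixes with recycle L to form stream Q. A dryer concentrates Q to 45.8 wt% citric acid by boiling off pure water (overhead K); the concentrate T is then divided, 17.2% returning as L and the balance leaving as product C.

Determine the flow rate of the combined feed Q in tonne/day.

1970 tonne/day

Overall citric acid balance (none leaves overhead): citric acid in fresh feed = citric acid in product, i.e. 1904×0.077 = (1−0.172)·T·0.458.
T = 146.61/(0.458×0.828) = 386.6 tonne/day.
Recycle L = 0.172×386.6 = 66.495 tonne/day.
Combined feed Q = 1904 + 66.495 = 1970.5 tonne/day.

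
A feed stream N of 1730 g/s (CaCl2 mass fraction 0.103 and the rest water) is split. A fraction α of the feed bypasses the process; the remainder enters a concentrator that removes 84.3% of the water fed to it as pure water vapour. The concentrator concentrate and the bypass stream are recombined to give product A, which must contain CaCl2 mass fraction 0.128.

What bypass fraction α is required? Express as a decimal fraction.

All 1730×0.103 = 178.19 g/s of CaCl2 reaches A, so A = 178.19/0.128 = 1392.1 g/s and vapour = 337.89 g/s.
The evaporator receives (1−α)·1730 of feed at 0.897 water and removes 0.843 of that water:
0.843×0.897×(1−α)×1730 = 337.89
(1−α) = 337.89/1308.2 = 0.2583;  α = 0.7417.

0.742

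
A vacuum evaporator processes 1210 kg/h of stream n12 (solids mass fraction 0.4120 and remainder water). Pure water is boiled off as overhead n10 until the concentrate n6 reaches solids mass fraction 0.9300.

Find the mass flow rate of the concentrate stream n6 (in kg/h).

solids is conserved: 1210×0.412 = 498.52 kg/h all reports to the concentrate.
Concentrate = 498.52/(target fraction) = 536.04 kg/h.

536 kg/h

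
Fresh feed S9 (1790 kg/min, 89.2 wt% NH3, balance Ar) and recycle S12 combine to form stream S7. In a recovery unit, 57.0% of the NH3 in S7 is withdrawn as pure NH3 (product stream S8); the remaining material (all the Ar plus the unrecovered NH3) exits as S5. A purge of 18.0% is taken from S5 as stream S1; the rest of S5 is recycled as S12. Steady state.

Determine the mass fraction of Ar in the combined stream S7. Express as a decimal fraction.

0.3034

Ar enters only via S9 and leaves only via the purge: 1790×0.108 = 0.180×(Ar in S5), and the recovery unit passes all Ar, so Ar in S7 = Ar in S5 = 1074 kg/min.
NH3 in S7: m_A = 1790×0.892 + (1−0.180)·(1−0.570)·m_A, so m_A = 1596.7/0.6474 = 2466.3 kg/min.
S7 = 2466.3 + 1074 = 3540.3 kg/min.
Ar fraction in S7 = 1074/3540.3 = 0.3034.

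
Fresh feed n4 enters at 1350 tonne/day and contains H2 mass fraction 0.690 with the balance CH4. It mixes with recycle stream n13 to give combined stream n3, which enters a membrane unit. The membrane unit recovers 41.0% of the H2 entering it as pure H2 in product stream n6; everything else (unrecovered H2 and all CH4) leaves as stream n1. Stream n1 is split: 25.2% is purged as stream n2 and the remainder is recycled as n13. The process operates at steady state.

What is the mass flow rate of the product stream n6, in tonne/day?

H2 in n3: m_A = 1350×0.690 + (1−0.252)·(1−0.410)·m_A, so m_A = 931.5/0.5587 = 1667.3 tonne/day.
Product n6 = 0.410×1667.3 = 683.6 tonne/day.

683.6 tonne/day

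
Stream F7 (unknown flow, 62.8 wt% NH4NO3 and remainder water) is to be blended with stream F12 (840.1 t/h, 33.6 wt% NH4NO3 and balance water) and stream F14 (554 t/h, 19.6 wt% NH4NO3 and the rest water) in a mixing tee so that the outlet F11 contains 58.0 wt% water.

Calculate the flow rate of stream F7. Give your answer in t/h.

935.9 t/h

Let F7 be the unknown flow. Total out = 1394.1 + F7.
water balance: 1003.2 + 0.372·F7 = 0.580·(1394.1 + F7)
(0.372 − 0.580)·F7 = 0.580×1394.1 − 1003.2 = -194.66
F7 = -194.66 / -0.208 = 935.89 t/h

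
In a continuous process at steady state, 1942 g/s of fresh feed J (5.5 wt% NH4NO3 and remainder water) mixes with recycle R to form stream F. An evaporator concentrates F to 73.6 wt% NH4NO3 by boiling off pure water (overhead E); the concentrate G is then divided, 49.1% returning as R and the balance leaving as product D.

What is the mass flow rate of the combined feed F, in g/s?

2082 g/s

Overall NH4NO3 balance (none leaves overhead): NH4NO3 in fresh feed = NH4NO3 in product, i.e. 1942×0.055 = (1−0.491)·G·0.736.
G = 106.81/(0.736×0.509) = 285.11 g/s.
Recycle R = 0.491×285.11 = 139.99 g/s.
Combined feed F = 1942 + 139.99 = 2082 g/s.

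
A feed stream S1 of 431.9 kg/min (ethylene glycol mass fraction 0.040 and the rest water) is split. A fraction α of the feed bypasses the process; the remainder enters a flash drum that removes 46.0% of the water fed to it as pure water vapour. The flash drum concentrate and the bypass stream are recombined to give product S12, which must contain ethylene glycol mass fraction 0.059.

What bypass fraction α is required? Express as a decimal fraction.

0.271

All 431.9×0.040 = 17.276 kg/min of ethylene glycol reaches S12, so S12 = 17.276/0.059 = 292.81 kg/min and vapour = 139.09 kg/min.
The evaporator receives (1−α)·431.9 of feed at 0.960 water and removes 0.460 of that water:
0.460×0.960×(1−α)×431.9 = 139.09
(1−α) = 139.09/190.73 = 0.7292;  α = 0.2708.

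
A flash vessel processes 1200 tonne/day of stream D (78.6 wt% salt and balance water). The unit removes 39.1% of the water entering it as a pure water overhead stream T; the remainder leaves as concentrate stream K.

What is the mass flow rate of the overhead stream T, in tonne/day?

100.4 tonne/day

water entering = 1200×0.214 = 256.8 tonne/day; overhead removed = 0.391×256.8 = 100.41 tonne/day.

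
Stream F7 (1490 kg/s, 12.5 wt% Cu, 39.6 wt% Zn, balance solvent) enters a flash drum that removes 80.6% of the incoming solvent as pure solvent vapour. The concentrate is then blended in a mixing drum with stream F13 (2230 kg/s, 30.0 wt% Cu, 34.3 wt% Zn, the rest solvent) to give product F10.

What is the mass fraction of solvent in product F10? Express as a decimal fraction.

0.2972

Vapour removed = 0.806×0.479×1490 = 575.25 kg/s; concentrate = 914.75 kg/s.
solvent reaching the mixer = 138.46 (from concentrate) + 2230×0.357 = 934.57 kg/s.
Product flow = 914.75 + 2230 = 3144.7 kg/s; solvent fraction = 0.2972.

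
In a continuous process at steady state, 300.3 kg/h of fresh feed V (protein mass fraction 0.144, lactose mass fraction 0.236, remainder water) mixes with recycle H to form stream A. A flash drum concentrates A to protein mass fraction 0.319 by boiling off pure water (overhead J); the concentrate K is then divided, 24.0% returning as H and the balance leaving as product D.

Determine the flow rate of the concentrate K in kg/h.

Overall protein balance (none leaves overhead): protein in fresh feed = protein in product, i.e. 300.3×0.144 = (1−0.240)·K·0.319.
K = 43.243/(0.319×0.760) = 178.37 kg/h.

178.4 kg/h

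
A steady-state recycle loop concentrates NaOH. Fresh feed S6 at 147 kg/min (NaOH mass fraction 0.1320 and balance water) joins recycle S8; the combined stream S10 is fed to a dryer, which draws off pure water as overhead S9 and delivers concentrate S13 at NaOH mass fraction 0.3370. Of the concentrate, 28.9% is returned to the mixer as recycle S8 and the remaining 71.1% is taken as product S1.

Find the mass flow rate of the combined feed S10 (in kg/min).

Overall NaOH balance (none leaves overhead): NaOH in fresh feed = NaOH in product, i.e. 147×0.132 = (1−0.289)·S13·0.337.
S13 = 19.404/(0.337×0.711) = 80.983 kg/min.
Recycle S8 = 0.289×80.983 = 23.404 kg/min.
Combined feed S10 = 147 + 23.404 = 170.4 kg/min.

170.4 kg/min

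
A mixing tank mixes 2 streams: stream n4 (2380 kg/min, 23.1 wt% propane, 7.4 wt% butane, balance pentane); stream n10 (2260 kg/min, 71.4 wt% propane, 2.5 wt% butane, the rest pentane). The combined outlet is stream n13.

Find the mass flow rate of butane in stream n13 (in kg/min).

232.6 kg/min

butane out = butane in = 2380×0.074 + 2260×0.025 = 232.62 kg/min.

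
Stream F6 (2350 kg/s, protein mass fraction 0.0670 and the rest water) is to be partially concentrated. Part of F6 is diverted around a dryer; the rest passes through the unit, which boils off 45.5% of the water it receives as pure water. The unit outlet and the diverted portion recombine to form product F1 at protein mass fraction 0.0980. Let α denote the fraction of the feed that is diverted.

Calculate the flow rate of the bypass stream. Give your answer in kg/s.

All 2350×0.067 = 157.45 kg/s of protein reaches F1, so F1 = 157.45/0.098 = 1606.6 kg/s and vapour = 743.37 kg/s.
The evaporator receives (1−α)·2350 of feed at 0.933 water and removes 0.455 of that water:
0.455×0.933×(1−α)×2350 = 743.37
(1−α) = 743.37/997.61 = 0.7451;  α = 0.2549.
Bypass flow = 0.2549×2350 = 598.9 kg/s.

598.9 kg/s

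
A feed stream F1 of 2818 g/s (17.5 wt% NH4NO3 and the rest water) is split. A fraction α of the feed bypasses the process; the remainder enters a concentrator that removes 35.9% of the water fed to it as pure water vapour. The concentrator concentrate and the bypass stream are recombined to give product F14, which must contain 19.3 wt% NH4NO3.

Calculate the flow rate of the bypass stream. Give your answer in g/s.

1931 g/s

All 2818×0.175 = 493.15 g/s of NH4NO3 reaches F14, so F14 = 493.15/0.193 = 2555.2 g/s and vapour = 262.82 g/s.
The evaporator receives (1−α)·2818 of feed at 0.825 water and removes 0.359 of that water:
0.359×0.825×(1−α)×2818 = 262.82
(1−α) = 262.82/834.62 = 0.3149;  α = 0.6851.
Bypass flow = 0.6851×2818 = 1930.6 g/s.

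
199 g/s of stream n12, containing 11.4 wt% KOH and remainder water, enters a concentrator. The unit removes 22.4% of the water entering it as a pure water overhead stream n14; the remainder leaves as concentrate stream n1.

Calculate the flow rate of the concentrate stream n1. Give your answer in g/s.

water entering = 199×0.886 = 176.31 g/s; overhead removed = 0.224×176.31 = 39.494 g/s.
Concentrate = 199 − 39.494 = 159.51 g/s.

159.5 g/s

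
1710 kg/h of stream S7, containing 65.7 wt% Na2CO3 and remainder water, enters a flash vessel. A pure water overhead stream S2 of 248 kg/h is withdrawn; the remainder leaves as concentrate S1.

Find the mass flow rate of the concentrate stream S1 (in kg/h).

1462 kg/h

Concentrate = 1710 − 248 = 1462 kg/h.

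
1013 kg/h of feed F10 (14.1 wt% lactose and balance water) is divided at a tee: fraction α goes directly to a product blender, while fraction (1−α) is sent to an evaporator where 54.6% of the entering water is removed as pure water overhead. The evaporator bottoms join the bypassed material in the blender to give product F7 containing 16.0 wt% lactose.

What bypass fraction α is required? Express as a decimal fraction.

All 1013×0.141 = 142.83 kg/h of lactose reaches F7, so F7 = 142.83/0.160 = 892.71 kg/h and vapour = 120.29 kg/h.
The evaporator receives (1−α)·1013 of feed at 0.859 water and removes 0.546 of that water:
0.546×0.859×(1−α)×1013 = 120.29
(1−α) = 120.29/475.11 = 0.2532;  α = 0.7468.

0.747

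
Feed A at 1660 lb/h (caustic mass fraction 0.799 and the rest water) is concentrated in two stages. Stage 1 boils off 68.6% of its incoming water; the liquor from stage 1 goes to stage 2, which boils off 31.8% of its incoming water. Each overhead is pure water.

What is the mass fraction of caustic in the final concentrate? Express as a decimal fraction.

0.949

water in feed = 1660×0.201 = 333.66 lb/h.
After stage 1: water left = (1−0.686)×333.66 = 104.77; stream total = 1431.1 lb/h.
After stage 2: water left = (1−0.318)×104.77 = 71.453; final concentrate = 1397.8 lb/h.
caustic fraction = 1326.3/1397.8 = 0.949.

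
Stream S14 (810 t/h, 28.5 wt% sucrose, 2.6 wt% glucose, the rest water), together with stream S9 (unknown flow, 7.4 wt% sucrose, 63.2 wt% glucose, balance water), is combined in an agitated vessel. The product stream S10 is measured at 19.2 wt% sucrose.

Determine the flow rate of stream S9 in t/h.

638.4 t/h

Let S9 be the unknown flow. Total out = 810 + S9.
sucrose balance: 230.85 + 0.074·S9 = 0.192·(810 + S9)
(0.074 − 0.192)·S9 = 0.192×810 − 230.85 = -75.33
S9 = -75.33 / -0.118 = 638.39 t/h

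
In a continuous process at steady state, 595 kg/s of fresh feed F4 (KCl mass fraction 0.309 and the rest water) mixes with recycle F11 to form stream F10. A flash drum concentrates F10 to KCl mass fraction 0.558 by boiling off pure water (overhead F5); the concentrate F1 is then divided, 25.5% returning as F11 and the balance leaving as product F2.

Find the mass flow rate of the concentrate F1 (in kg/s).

442.3 kg/s

Overall KCl balance (none leaves overhead): KCl in fresh feed = KCl in product, i.e. 595×0.309 = (1−0.255)·F1·0.558.
F1 = 183.85/(0.558×0.745) = 442.27 kg/s.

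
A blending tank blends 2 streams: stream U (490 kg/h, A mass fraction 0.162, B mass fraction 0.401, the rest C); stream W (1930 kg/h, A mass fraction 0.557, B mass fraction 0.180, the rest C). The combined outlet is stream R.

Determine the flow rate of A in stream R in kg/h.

1154 kg/h

A out = A in = 490×0.162 + 1930×0.557 = 1154.4 kg/h.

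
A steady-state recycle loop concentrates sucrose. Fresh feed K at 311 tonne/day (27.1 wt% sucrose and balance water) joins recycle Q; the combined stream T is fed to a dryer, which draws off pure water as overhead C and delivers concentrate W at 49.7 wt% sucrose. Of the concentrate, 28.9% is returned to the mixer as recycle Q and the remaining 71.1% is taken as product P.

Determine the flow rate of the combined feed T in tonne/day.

Overall sucrose balance (none leaves overhead): sucrose in fresh feed = sucrose in product, i.e. 311×0.271 = (1−0.289)·W·0.497.
W = 84.281/(0.497×0.711) = 238.51 tonne/day.
Recycle Q = 0.289×238.51 = 68.929 tonne/day.
Combined feed T = 311 + 68.929 = 379.93 tonne/day.

379.9 tonne/day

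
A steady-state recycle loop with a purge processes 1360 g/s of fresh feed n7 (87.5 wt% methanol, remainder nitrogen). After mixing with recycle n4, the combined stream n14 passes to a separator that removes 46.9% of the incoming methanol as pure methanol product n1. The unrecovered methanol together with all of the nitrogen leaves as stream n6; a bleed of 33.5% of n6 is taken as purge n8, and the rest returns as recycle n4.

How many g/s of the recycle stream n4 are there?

987 g/s

nitrogen enters only via n7 and leaves only via the purge: 1360×0.125 = 0.335×(nitrogen in n6), and the separator passes all nitrogen, so nitrogen in n14 = nitrogen in n6 = 507.46 g/s.
methanol in n14: m_A = 1360×0.875 + (1−0.335)·(1−0.469)·m_A, so m_A = 1190/0.6469 = 1839.6 g/s.
n6 = (1−0.469)×1839.6 + 507.46 = 1484.3 g/s.
Recycle n4 = (1−0.335)×1484.3 = 987.05 g/s.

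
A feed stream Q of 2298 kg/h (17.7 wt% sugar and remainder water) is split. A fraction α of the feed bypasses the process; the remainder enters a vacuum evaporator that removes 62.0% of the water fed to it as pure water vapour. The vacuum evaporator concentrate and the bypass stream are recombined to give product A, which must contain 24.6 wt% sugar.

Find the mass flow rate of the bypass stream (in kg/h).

All 2298×0.177 = 406.75 kg/h of sugar reaches A, so A = 406.75/0.246 = 1653.4 kg/h and vapour = 644.56 kg/h.
The evaporator receives (1−α)·2298 of feed at 0.823 water and removes 0.620 of that water:
0.620×0.823×(1−α)×2298 = 644.56
(1−α) = 644.56/1172.6 = 0.5497;  α = 0.4503.
Bypass flow = 0.4503×2298 = 1034.8 kg/h.

1035 kg/h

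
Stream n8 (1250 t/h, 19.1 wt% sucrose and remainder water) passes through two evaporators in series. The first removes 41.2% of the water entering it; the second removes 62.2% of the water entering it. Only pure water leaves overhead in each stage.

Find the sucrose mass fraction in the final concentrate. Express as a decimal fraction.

water in feed = 1250×0.809 = 1011.3 t/h.
After stage 1: water left = (1−0.412)×1011.3 = 594.62; stream total = 833.37 t/h.
After stage 2: water left = (1−0.622)×594.62 = 224.76; final concentrate = 463.51 t/h.
sucrose fraction = 238.75/463.51 = 0.5151.

0.5151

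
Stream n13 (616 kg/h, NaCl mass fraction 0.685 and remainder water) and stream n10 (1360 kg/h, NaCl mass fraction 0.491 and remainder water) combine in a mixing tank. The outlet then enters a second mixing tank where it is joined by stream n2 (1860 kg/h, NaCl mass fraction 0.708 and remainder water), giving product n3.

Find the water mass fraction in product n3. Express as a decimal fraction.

Overall, product flow = 3836 kg/h.
water in = 616×0.315 + 1360×0.509 + 1860×0.292 = 1429.4 kg/h.
water fraction in n3 = 0.373.

0.373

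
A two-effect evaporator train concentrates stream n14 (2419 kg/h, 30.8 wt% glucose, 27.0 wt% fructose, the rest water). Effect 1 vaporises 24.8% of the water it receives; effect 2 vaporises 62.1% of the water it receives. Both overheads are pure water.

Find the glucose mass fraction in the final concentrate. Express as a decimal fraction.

water in feed = 2419×0.422 = 1020.8 kg/h.
After stage 1: water left = (1−0.248)×1020.8 = 767.66; stream total = 2165.8 kg/h.
After stage 2: water left = (1−0.621)×767.66 = 290.94; final concentrate = 1689.1 kg/h.
glucose fraction = 745.05/1689.1 = 0.441.

0.441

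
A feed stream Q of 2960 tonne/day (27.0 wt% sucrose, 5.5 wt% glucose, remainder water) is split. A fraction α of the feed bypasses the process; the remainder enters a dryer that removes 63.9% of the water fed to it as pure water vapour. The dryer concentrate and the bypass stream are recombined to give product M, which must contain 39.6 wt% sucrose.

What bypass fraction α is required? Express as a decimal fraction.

All 2960×0.270 = 799.2 tonne/day of sucrose reaches M, so M = 799.2/0.396 = 2018.2 tonne/day and vapour = 941.82 tonne/day.
The evaporator receives (1−α)·2960 of feed at 0.675 water and removes 0.639 of that water:
0.639×0.675×(1−α)×2960 = 941.82
(1−α) = 941.82/1276.7 = 0.7377;  α = 0.2623.

0.262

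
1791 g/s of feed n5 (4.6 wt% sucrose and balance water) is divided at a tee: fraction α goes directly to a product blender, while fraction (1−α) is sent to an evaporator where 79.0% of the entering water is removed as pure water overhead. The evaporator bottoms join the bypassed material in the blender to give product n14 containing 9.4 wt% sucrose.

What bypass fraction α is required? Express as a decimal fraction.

All 1791×0.046 = 82.386 g/s of sucrose reaches n14, so n14 = 82.386/0.094 = 876.45 g/s and vapour = 914.55 g/s.
The evaporator receives (1−α)·1791 of feed at 0.954 water and removes 0.790 of that water:
0.790×0.954×(1−α)×1791 = 914.55
(1−α) = 914.55/1349.8 = 0.6775;  α = 0.3225.

0.322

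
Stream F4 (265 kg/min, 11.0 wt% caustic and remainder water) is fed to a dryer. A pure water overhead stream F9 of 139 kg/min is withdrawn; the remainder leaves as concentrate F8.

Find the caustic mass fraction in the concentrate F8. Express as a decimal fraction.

caustic is not removed: 265×0.110 = 29.15 kg/min of caustic enters F8.
Concentrate = 265 − 139 = 126 kg/min.
Mass fraction = 29.15/126 = 0.231.

0.231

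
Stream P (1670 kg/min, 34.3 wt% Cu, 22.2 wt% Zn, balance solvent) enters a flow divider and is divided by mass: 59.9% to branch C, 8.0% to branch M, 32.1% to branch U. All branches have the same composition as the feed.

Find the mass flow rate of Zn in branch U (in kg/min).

Branch U total = 0.321×1670 = 536.07 kg/min.
Zn in U = 0.222×536.07 = 119.01 kg/min.

119 kg/min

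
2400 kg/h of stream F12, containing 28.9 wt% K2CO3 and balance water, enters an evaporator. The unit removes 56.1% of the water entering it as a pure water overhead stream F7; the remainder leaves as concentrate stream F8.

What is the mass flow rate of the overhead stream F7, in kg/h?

water entering = 2400×0.711 = 1706.4 kg/h; overhead removed = 0.561×1706.4 = 957.29 kg/h.

957.3 kg/h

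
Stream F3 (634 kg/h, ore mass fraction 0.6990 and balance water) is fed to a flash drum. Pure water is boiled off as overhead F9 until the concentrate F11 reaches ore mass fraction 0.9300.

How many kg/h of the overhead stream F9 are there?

157.5 kg/h

ore is conserved: 634×0.699 = 443.17 kg/h all reports to the concentrate.
Concentrate = 443.17/(target fraction) = 476.52 kg/h.
Overhead = 634 − 476.52 = 157.48 kg/h.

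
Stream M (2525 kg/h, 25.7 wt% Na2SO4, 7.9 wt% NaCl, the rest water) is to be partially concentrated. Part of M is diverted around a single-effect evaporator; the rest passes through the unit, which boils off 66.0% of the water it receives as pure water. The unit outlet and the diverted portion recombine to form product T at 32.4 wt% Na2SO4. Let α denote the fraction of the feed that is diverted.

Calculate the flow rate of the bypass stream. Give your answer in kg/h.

All 2525×0.257 = 648.93 kg/h of Na2SO4 reaches T, so T = 648.93/0.324 = 2002.9 kg/h and vapour = 522.15 kg/h.
The evaporator receives (1−α)·2525 of feed at 0.664 water and removes 0.660 of that water:
0.660×0.664×(1−α)×2525 = 522.15
(1−α) = 522.15/1106.6 = 0.4719;  α = 0.5281.
Bypass flow = 0.5281×2525 = 1333.5 kg/h.

1334 kg/h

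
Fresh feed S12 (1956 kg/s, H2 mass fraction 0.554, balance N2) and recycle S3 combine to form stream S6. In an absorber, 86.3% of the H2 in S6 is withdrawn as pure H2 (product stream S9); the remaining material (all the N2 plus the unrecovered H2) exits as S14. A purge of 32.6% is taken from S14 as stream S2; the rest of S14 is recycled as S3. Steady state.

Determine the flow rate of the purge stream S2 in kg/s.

925.7 kg/s

N2 enters only via S12 and leaves only via the purge: 1956×0.446 = 0.326×(N2 in S14), and the absorber passes all N2, so N2 in S6 = N2 in S14 = 2676 kg/s.
H2 in S6: m_A = 1956×0.554 + (1−0.326)·(1−0.863)·m_A, so m_A = 1083.6/0.9077 = 1193.9 kg/s.
S14 = (1−0.863)×1193.9 + 2676 = 2839.6 kg/s.
Purge S2 = 0.326×2839.6 = 925.7 kg/s.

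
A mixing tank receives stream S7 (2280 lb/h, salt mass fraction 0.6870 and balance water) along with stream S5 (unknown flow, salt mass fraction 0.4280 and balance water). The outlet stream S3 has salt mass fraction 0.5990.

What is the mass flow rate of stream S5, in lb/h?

Let S5 be the unknown flow. Total out = 2280 + S5.
salt balance: 1566.4 + 0.428·S5 = 0.599·(2280 + S5)
(0.428 − 0.599)·S5 = 0.599×2280 − 1566.4 = -200.64
S5 = -200.64 / -0.171 = 1173.3 lb/h

1173 lb/h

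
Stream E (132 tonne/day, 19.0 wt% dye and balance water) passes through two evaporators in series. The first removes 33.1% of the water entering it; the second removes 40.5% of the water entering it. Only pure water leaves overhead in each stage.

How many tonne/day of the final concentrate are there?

water in feed = 132×0.810 = 106.92 tonne/day.
After stage 1: water left = (1−0.331)×106.92 = 71.529; stream total = 96.609 tonne/day.
After stage 2: water left = (1−0.405)×71.529 = 42.56; final concentrate = 67.64 tonne/day.

67.64 tonne/day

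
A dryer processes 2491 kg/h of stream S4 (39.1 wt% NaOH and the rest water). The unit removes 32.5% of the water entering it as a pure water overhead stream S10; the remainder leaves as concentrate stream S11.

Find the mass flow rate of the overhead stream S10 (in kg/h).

water entering = 2491×0.609 = 1517 kg/h; overhead removed = 0.325×1517 = 493.03 kg/h.

493 kg/h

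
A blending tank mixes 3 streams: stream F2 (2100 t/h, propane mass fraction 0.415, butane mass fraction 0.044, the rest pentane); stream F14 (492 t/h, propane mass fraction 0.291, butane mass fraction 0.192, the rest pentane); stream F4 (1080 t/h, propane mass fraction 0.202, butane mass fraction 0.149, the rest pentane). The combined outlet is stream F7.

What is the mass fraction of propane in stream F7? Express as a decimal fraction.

Total flow out = 2100 + 492 + 1080 = 3672 t/h.
propane in = 2100×0.415 + 492×0.291 + 1080×0.202 = 1232.8 t/h.
propane mass fraction in F7 = 1232.8/3672 = 0.336.

0.336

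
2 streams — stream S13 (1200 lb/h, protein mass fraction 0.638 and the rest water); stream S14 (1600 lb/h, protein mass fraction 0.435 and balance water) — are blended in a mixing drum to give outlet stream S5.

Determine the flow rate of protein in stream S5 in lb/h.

protein out = protein in = 1200×0.638 + 1600×0.435 = 1461.6 lb/h.

1462 lb/h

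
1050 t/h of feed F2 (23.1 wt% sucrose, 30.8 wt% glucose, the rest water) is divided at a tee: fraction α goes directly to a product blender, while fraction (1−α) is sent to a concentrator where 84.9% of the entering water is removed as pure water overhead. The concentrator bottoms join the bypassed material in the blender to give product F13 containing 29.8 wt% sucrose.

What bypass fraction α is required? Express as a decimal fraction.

0.426

All 1050×0.231 = 242.55 t/h of sucrose reaches F13, so F13 = 242.55/0.298 = 813.93 t/h and vapour = 236.07 t/h.
The evaporator receives (1−α)·1050 of feed at 0.461 water and removes 0.849 of that water:
0.849×0.461×(1−α)×1050 = 236.07
(1−α) = 236.07/410.96 = 0.5744;  α = 0.4256.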